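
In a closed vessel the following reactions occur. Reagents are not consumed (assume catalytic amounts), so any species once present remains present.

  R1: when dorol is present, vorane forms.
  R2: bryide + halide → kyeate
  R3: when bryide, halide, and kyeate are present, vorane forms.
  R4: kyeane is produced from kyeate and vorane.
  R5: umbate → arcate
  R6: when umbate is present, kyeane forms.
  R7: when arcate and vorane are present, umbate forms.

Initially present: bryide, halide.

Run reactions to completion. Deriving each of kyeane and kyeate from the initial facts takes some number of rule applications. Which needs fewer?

kyeate

kyeate: bryide and halide present → kyeate forms (R2). [1 rule application]
kyeane: bryide and halide present → kyeate forms (R2). bryide, halide, and kyeate present → vorane forms (R3). kyeate and vorane present → kyeane forms (R4). [3 rule applications]
kyeate needs fewer.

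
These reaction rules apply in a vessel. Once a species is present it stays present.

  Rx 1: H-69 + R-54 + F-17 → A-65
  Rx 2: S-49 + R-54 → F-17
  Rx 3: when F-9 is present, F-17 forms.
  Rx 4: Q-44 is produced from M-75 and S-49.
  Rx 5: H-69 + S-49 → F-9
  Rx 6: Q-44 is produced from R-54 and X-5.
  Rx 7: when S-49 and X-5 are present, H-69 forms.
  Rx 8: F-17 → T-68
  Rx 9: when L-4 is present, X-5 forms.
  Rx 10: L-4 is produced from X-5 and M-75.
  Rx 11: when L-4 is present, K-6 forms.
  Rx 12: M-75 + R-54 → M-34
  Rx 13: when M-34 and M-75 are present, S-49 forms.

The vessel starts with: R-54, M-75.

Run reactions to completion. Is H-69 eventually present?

H-69 would need S-49 and X-5 (Rx 7), but X-5 never forms.

No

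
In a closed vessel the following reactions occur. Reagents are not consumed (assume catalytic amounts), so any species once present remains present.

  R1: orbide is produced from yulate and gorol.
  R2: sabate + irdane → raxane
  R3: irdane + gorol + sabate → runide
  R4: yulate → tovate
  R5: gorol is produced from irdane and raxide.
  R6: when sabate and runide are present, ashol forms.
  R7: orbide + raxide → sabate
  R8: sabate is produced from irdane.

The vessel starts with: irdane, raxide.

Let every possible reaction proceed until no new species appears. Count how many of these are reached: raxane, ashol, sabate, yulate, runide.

4

irdane and raxide present → gorol forms (R5).
irdane present → sabate forms (R8).
irdane, gorol, and sabate present → runide forms (R3).
sabate and irdane present → raxane forms (R2).
sabate and runide present → ashol forms (R6).
raxane: reached.
ashol: reached.
sabate: reached.
No rule produces yulate, and it is not given.
runide: reached.
Reached: raxane, ashol, sabate, and runide — 4 of the 5.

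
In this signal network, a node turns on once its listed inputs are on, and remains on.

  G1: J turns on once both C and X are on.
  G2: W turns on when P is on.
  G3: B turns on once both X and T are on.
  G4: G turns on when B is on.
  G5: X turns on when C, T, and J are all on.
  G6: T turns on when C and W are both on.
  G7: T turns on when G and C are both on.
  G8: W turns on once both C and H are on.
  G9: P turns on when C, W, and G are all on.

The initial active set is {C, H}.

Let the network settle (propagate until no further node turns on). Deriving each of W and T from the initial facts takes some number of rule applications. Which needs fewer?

W

W: G8: C and H on → W on. [1 rule application]
T: C and H are on, so W turns on (G8). G6: C and W on → T on. [2 rule applications]
W needs fewer.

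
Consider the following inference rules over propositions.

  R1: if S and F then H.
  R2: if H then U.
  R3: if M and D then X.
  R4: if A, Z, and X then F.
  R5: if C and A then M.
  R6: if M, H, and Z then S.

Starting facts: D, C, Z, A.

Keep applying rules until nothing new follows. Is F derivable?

Yes

C and A hold, so M follows (R5).
From M and D, R3 gives X.
From A, Z, and X, R4 gives F.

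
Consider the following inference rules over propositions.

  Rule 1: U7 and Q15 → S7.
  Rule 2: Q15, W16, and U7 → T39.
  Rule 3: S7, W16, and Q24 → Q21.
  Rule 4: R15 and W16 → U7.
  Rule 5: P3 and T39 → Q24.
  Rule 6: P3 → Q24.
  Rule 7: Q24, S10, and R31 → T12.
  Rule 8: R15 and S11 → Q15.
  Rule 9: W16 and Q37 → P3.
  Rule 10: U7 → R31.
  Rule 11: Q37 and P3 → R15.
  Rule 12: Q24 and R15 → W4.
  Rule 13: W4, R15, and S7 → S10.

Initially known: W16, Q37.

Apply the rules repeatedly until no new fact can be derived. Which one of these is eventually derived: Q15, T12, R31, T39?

From W16 and Q37, Rule 9 gives P3.
From Q37 and P3, Rule 11 gives R15.
From R15 and W16, Rule 4 gives U7.
From U7, Rule 10 gives R31.
Q15 would need R15 and S11 (Rule 8), but S11 is never established. T12 would need Q24, S10, and R31 (Rule 7), but S10 is never established. T39 would need Q15, W16, and U7 (Rule 2), but Q15 is never established.

R31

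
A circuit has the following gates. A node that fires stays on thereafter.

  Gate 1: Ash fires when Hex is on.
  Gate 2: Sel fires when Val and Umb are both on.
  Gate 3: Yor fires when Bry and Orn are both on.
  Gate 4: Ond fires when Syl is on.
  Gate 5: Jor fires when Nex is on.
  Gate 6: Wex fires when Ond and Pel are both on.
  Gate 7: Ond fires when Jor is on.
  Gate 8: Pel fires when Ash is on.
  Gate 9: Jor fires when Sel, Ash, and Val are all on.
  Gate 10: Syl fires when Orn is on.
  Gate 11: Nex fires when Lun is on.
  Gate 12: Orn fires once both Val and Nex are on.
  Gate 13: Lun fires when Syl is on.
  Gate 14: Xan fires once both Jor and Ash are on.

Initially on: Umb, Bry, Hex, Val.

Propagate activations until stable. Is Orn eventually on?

Orn would need Val and Nex (Gate 12), but Nex never turns on.

No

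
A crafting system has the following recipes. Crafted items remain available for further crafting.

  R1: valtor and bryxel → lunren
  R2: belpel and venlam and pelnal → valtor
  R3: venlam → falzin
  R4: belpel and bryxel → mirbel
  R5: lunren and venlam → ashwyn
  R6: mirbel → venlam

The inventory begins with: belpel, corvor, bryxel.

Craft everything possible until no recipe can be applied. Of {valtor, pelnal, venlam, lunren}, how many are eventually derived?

1

Using R4, belpel and bryxel make mirbel.
Using R6, mirbel makes venlam.
valtor would need belpel, venlam, and pelnal (R2), but pelnal is never obtained.
No rule produces pelnal, and it is not given.
venlam: reached.
lunren would need valtor and bryxel (R1), but valtor is never obtained.
Reached: venlam — 1 of the 4.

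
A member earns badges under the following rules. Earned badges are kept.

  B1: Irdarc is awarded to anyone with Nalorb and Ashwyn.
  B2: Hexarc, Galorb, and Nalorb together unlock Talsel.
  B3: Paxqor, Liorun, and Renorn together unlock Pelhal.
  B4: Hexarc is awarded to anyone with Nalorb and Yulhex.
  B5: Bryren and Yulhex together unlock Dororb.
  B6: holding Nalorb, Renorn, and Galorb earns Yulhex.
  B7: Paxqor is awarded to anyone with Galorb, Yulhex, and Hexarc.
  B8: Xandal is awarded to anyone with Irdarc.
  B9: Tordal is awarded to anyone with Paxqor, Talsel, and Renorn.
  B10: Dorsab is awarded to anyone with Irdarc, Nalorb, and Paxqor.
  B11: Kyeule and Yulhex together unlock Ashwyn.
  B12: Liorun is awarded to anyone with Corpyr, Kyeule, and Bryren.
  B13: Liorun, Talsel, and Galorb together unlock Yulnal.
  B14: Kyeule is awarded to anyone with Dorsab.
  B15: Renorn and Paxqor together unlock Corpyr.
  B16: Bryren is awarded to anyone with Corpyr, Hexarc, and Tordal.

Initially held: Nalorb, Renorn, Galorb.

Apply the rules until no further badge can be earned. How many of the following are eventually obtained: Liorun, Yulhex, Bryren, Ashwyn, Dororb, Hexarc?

With Nalorb, Renorn, and Galorb, Yulhex is earned (B6).
With Nalorb and Yulhex, Hexarc is earned (B4).
With Galorb, Yulhex, and Hexarc, Paxqor is earned (B7).
With Hexarc, Galorb, and Nalorb, Talsel is earned (B2).
With Paxqor, Talsel, and Renorn, Tordal is earned (B9).
With Renorn and Paxqor, Corpyr is earned (B15).
With Corpyr, Hexarc, and Tordal, Bryren is earned (B16).
With Bryren and Yulhex, Dororb is earned (B5).
Liorun would need Corpyr, Kyeule, and Bryren (B12), but Kyeule is never earned.
Yulhex: reached.
Bryren: reached.
Ashwyn would need Kyeule and Yulhex (B11), but Kyeule is never earned.
Dororb: reached.
Hexarc: reached.
Reached: Yulhex, Bryren, Dororb, and Hexarc — 4 of the 6.

4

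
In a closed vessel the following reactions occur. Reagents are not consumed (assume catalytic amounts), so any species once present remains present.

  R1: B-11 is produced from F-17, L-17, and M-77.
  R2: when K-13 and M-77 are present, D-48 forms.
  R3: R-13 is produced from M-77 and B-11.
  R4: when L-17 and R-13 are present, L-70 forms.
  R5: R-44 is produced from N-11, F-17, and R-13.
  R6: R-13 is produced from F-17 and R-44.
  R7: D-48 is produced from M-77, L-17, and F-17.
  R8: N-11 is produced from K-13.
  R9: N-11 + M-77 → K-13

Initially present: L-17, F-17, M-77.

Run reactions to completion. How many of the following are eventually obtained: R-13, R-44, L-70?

F-17, L-17, and M-77 present → B-11 forms (R1).
M-77 and B-11 present → R-13 forms (R3).
L-17 and R-13 present → L-70 forms (R4).
R-13: reached.
R-44 would need N-11, F-17, and R-13 (R5), but N-11 never forms.
L-70: reached.
Reached: R-13 and L-70 — 2 of the 3.

2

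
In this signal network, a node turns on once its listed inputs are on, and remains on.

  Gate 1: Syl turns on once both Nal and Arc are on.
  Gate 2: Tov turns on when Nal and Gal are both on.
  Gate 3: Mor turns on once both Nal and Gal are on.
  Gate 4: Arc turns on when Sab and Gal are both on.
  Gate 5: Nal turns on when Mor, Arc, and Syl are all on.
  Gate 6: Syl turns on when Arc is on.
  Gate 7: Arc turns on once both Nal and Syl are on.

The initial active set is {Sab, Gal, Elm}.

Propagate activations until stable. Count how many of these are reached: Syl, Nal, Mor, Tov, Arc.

Gate 4: Sab and Gal on → Arc on.
Arc is on, so Syl turns on (Gate 6).
Syl: reached.
Nal would need Mor, Arc, and Syl (Gate 5), but Mor never turns on.
Mor would need Nal and Gal (Gate 3), but Nal never turns on.
Tov would need Nal and Gal (Gate 2), but Nal never turns on.
Arc: reached.
Reached: Syl and Arc — 2 of the 5.

2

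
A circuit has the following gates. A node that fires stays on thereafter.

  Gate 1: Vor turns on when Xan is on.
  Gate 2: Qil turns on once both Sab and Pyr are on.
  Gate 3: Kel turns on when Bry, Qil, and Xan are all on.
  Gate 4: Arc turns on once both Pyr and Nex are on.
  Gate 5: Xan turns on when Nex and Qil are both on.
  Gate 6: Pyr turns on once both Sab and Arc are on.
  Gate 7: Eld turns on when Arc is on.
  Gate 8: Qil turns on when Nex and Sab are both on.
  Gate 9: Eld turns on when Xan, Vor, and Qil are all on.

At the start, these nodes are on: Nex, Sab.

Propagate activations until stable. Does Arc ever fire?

Arc would need Pyr and Nex (Gate 4), but Pyr never turns on.

No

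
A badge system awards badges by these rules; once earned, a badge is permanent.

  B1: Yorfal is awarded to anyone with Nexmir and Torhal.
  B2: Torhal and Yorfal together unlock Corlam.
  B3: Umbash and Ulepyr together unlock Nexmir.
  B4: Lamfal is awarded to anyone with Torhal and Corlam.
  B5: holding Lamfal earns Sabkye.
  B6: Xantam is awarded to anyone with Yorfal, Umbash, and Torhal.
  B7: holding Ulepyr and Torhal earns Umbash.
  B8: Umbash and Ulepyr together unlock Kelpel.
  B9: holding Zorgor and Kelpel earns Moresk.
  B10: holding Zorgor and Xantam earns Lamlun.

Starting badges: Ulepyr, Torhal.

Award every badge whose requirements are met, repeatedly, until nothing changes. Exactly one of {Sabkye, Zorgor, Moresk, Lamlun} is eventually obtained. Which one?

With Ulepyr and Torhal, Umbash is earned (B7).
With Umbash and Ulepyr, Nexmir is earned (B3).
With Nexmir and Torhal, Yorfal is earned (B1).
With Torhal and Yorfal, Corlam is earned (B2).
With Torhal and Corlam, Lamfal is earned (B4).
With Lamfal, Sabkye is earned (B5).
Moresk would need Zorgor and Kelpel (B9), but Zorgor is never earned. Lamlun would need Zorgor and Xantam (B10), but Zorgor is never earned. No rule produces Zorgor, and it is not given.

Sabkye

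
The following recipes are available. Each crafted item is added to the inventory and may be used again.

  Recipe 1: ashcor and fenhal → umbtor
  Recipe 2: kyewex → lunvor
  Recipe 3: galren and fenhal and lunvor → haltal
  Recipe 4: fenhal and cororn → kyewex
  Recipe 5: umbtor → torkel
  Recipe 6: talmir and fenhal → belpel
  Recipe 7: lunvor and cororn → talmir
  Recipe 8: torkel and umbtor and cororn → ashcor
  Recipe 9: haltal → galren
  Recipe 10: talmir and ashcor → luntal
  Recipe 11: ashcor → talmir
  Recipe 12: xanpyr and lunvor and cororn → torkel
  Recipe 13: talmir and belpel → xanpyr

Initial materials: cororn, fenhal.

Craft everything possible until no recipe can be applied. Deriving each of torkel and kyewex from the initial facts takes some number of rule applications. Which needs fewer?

kyewex: Using Recipe 4, fenhal and cororn make kyewex. [1 rule application]
torkel: fenhal and cororn → kyewex (Recipe 4). Using Recipe 2, kyewex makes lunvor. lunvor and cororn → talmir (Recipe 7). talmir and fenhal → belpel (Recipe 6). talmir and belpel → xanpyr (Recipe 13). Using Recipe 12, xanpyr, lunvor, and cororn make torkel. [6 rule applications]
kyewex needs fewer.

kyewex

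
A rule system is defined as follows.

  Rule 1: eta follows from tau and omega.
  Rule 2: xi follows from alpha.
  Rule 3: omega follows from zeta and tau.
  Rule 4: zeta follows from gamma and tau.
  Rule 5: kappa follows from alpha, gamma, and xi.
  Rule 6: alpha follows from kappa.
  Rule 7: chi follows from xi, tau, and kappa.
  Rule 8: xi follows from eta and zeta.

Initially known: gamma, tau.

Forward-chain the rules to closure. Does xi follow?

Yes

gamma and tau hold, so zeta follows (Rule 4).
From zeta and tau, Rule 3 gives omega.
From tau and omega, Rule 1 gives eta.
From eta and zeta, Rule 8 gives xi.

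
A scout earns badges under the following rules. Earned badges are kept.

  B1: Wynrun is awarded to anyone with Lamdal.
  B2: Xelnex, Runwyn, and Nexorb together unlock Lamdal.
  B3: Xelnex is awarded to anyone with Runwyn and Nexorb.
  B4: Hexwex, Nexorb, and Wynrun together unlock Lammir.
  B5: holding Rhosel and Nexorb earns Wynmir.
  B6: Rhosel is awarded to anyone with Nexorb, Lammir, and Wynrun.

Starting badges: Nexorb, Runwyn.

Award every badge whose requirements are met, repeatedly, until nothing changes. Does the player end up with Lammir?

Lammir would need Hexwex, Nexorb, and Wynrun (B4), but Hexwex is never earned.

No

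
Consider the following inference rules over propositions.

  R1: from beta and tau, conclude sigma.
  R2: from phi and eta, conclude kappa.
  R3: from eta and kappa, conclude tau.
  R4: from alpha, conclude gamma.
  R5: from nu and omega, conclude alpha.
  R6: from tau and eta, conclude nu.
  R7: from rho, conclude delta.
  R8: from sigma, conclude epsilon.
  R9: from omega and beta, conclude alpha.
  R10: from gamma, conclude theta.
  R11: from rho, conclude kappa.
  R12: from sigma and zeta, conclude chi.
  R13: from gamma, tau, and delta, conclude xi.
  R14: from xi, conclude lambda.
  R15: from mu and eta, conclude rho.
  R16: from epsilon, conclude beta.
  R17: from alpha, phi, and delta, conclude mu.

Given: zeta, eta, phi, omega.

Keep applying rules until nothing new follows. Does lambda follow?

No

lambda would need xi (R14), but xi is never established.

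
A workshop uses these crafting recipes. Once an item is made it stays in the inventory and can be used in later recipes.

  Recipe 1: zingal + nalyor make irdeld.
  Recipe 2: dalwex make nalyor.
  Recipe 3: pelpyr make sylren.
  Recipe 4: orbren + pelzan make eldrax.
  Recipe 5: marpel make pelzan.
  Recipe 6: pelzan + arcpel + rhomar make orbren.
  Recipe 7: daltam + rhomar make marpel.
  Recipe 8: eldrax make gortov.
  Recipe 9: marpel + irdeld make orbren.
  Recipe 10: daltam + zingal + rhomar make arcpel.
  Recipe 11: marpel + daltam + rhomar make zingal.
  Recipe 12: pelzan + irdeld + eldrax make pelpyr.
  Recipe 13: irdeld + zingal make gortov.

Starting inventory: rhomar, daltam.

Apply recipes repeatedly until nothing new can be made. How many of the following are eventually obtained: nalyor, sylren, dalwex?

0

nalyor would need dalwex (Recipe 2), but dalwex is never obtained.
sylren would need pelpyr (Recipe 3), but pelpyr is never obtained.
No rule produces dalwex, and it is not given.
None of the 3 are reached.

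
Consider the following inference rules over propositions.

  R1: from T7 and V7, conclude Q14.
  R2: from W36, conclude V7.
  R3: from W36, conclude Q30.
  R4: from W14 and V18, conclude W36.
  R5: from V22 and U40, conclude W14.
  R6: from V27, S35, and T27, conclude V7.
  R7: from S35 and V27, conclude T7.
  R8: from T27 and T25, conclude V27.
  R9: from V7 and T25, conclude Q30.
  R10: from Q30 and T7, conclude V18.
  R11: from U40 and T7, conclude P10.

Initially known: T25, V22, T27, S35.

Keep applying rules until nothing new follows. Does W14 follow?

W14 would need V22 and U40 (R5), but U40 is never established.

No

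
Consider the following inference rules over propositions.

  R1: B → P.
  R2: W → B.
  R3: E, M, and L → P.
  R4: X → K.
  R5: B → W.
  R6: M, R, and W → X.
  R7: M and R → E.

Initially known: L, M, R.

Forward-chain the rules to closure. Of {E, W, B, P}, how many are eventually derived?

2

From M and R, R7 gives E.
From E, M, and L, R3 gives P.
E: reached.
W would need B (R5), but B is never established.
B would need W (R2), but W is never established.
P: reached.
Reached: E and P — 2 of the 4.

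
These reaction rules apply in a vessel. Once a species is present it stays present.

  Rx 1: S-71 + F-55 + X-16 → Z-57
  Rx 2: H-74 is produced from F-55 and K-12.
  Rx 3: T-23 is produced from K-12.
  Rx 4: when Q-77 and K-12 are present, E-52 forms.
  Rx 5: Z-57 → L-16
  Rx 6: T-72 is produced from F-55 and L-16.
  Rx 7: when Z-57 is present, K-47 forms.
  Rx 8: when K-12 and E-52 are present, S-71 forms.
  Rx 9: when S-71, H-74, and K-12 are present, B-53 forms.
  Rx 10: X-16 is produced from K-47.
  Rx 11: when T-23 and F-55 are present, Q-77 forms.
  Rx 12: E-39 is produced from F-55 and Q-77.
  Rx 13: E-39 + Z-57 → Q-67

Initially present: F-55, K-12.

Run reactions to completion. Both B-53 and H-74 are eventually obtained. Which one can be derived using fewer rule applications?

H-74: F-55 and K-12 present → H-74 forms (Rx 2). [1 rule application]
B-53: F-55 and K-12 present → H-74 forms (Rx 2). K-12 present → T-23 forms (Rx 3). T-23 and F-55 present → Q-77 forms (Rx 11). Q-77 and K-12 present → E-52 forms (Rx 4). K-12 and E-52 present → S-71 forms (Rx 8). S-71, H-74, and K-12 present → B-53 forms (Rx 9). [6 rule applications]
H-74 needs fewer.

H-74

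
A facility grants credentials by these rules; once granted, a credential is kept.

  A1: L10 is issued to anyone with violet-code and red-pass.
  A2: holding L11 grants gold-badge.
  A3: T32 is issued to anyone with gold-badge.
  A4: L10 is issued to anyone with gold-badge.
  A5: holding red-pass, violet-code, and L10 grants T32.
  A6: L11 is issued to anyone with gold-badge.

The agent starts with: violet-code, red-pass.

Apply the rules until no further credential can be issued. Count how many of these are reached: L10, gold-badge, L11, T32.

2

Holding violet-code and red-pass grants L10 (A1).
Holding red-pass, violet-code, and L10 grants T32 (A5).
L10: reached.
gold-badge would need L11 (A2), but L11 is never granted.
L11 would need gold-badge (A6), but gold-badge is never granted.
T32: reached.
Reached: L10 and T32 — 2 of the 4.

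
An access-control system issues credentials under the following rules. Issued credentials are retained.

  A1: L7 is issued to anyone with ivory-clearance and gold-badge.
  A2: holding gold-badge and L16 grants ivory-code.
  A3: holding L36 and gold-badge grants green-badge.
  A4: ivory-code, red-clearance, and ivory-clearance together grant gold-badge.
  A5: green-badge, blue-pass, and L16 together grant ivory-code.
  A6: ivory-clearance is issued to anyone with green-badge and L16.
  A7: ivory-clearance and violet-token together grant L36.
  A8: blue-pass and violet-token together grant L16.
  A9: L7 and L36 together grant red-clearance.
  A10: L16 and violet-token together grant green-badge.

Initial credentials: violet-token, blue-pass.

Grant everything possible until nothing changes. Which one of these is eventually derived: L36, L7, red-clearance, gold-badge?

Holding blue-pass and violet-token grants L16 (A8).
Holding L16 and violet-token grants green-badge (A10).
Holding green-badge and L16 grants ivory-clearance (A6).
Holding ivory-clearance and violet-token grants L36 (A7).
red-clearance would need L7 and L36 (A9), but L7 is never granted. L7 would need ivory-clearance and gold-badge (A1), but gold-badge is never granted. gold-badge would need ivory-code, red-clearance, and ivory-clearance (A4), but red-clearance is never granted.

L36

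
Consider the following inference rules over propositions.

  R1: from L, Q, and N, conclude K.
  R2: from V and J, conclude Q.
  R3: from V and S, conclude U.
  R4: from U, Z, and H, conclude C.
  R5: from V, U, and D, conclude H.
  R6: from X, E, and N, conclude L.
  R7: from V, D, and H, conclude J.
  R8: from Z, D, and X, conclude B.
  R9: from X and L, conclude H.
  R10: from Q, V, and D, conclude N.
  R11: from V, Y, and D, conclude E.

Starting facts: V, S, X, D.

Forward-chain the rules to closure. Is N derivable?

V and S hold, so U follows (R3).
V, U, and D hold, so H follows (R5).
From V, D, and H, R7 gives J.
V and J hold, so Q follows (R2).
From Q, V, and D, R10 gives N.

Yes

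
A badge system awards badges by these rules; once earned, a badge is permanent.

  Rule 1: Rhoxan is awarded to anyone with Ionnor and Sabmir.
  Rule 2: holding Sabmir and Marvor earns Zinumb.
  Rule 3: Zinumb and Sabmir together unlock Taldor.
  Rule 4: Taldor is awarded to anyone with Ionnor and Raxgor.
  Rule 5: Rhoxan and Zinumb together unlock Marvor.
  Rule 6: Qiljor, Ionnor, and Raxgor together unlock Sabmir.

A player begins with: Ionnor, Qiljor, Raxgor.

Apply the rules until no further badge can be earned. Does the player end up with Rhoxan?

Yes

With Qiljor, Ionnor, and Raxgor, Sabmir is earned (Rule 6).
With Ionnor and Sabmir, Rhoxan is earned (Rule 1).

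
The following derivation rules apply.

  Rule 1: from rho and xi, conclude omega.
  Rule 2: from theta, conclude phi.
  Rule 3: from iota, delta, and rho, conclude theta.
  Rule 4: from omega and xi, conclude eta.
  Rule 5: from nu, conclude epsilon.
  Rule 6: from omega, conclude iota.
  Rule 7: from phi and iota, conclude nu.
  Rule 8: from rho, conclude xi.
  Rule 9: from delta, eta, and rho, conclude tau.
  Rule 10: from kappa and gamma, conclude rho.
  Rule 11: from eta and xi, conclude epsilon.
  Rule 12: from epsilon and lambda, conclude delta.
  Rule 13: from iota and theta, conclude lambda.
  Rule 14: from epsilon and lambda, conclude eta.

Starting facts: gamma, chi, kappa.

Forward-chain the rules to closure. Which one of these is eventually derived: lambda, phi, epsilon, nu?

kappa and gamma hold, so rho follows (Rule 10).
rho holds, so xi follows (Rule 8).
From rho and xi, Rule 1 gives omega.
omega and xi hold, so eta follows (Rule 4).
eta and xi hold, so epsilon follows (Rule 11).
nu would need phi and iota (Rule 7), but phi is never established. lambda would need iota and theta (Rule 13), but theta is never established. phi would need theta (Rule 2), but theta is never established.

epsilon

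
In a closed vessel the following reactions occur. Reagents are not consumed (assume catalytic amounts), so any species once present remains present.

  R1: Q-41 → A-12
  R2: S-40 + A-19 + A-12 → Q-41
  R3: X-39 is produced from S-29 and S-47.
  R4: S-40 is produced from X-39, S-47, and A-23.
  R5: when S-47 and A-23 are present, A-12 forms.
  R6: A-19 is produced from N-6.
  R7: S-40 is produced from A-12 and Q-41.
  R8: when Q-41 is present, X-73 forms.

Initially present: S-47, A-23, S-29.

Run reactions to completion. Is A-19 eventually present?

A-19 would need N-6 (R6), but N-6 never forms.

No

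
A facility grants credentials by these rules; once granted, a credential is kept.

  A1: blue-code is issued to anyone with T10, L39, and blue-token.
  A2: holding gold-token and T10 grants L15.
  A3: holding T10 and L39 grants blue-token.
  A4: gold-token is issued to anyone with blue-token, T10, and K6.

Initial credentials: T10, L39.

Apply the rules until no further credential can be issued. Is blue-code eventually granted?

Yes

Holding T10 and L39 grants blue-token (A3).
Holding T10, L39, and blue-token grants blue-code (A1).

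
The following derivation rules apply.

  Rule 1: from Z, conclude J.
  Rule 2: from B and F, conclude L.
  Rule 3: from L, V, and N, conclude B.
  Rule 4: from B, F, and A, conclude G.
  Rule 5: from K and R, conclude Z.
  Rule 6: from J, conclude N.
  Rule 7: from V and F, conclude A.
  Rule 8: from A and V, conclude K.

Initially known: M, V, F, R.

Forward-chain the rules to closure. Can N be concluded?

From V and F, Rule 7 gives A.
From A and V, Rule 8 gives K.
K and R hold, so Z follows (Rule 5).
Z holds, so J follows (Rule 1).
J holds, so N follows (Rule 6).

Yes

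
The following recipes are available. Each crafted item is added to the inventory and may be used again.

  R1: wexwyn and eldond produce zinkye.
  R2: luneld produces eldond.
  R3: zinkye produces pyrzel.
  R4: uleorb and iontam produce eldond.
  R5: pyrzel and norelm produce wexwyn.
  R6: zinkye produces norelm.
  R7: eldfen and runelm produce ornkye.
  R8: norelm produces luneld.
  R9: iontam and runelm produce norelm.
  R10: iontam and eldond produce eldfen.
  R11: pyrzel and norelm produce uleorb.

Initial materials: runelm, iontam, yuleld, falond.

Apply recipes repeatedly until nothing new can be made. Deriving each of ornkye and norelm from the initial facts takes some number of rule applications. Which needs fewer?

norelm: iontam and runelm → norelm (R9). [1 rule application]
ornkye: iontam and runelm → norelm (R9). Using R8, norelm makes luneld. luneld → eldond (R2). Using R10, iontam and eldond make eldfen. Using R7, eldfen and runelm make ornkye. [5 rule applications]
norelm needs fewer.

norelm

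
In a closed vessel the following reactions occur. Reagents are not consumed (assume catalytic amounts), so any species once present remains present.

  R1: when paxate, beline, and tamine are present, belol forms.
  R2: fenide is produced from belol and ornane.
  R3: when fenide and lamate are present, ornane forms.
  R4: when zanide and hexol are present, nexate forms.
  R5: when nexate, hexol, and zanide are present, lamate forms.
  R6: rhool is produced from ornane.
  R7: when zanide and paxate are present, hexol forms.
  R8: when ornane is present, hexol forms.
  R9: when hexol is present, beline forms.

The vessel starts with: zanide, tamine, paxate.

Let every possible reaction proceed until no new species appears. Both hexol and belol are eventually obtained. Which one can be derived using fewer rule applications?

hexol

hexol: zanide and paxate present → hexol forms (R7). [1 rule application]
belol: zanide and paxate present → hexol forms (R7). hexol present → beline forms (R9). paxate, beline, and tamine present → belol forms (R1). [3 rule applications]
hexol needs fewer.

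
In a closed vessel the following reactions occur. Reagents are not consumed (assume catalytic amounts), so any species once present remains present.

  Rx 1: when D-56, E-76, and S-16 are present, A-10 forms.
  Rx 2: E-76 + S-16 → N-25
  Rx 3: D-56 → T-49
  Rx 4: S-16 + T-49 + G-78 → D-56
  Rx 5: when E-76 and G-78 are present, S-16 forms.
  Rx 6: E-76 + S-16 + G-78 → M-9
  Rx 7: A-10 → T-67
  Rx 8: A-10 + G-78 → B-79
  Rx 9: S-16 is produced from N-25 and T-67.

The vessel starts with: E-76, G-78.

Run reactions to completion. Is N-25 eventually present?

E-76 and G-78 present → S-16 forms (Rx 5).
E-76 and S-16 present → N-25 forms (Rx 2).

Yes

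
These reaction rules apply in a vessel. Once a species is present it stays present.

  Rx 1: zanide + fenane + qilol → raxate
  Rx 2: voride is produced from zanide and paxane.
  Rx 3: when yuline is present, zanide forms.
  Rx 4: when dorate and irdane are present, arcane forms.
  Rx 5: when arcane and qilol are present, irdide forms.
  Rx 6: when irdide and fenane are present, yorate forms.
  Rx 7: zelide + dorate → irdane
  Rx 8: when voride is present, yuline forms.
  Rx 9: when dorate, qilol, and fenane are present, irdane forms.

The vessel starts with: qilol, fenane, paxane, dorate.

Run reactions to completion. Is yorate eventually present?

Yes

dorate, qilol, and fenane present → irdane forms (Rx 9).
dorate and irdane present → arcane forms (Rx 4).
arcane and qilol present → irdide forms (Rx 5).
irdide and fenane present → yorate forms (Rx 6).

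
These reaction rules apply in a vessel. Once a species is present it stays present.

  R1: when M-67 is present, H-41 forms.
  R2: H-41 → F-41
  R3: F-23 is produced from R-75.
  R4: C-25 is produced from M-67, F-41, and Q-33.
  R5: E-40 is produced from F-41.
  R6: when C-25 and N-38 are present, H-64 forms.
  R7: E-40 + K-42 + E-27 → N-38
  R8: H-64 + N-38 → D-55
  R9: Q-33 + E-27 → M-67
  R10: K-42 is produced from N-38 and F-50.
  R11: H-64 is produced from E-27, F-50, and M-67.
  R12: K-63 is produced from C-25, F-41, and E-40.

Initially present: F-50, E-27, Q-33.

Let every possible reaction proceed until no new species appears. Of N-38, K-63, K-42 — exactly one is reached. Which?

Q-33 and E-27 present → M-67 forms (R9).
M-67 present → H-41 forms (R1).
H-41 present → F-41 forms (R2).
M-67, F-41, and Q-33 present → C-25 forms (R4).
F-41 present → E-40 forms (R5).
C-25, F-41, and E-40 present → K-63 forms (R12).
K-42 would need N-38 and F-50 (R10), but N-38 never forms. N-38 would need E-40, K-42, and E-27 (R7), but K-42 never forms.

K-63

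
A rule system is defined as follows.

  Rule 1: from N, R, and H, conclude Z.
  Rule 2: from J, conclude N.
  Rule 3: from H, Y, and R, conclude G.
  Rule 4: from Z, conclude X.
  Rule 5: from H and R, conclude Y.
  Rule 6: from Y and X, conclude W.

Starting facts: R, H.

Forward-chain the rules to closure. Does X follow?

No

X would need Z (Rule 4), but Z is never established.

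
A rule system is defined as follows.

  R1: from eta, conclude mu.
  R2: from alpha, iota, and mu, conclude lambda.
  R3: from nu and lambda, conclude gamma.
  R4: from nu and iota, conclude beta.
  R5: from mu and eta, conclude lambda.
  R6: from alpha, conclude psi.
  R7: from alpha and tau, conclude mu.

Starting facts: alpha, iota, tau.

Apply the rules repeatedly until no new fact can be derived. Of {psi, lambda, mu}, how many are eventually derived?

From alpha and tau, R7 gives mu.
From alpha, R6 gives psi.
alpha, iota, and mu hold, so lambda follows (R2).
psi: reached.
lambda: reached.
mu: reached.
All 3 are reached.

3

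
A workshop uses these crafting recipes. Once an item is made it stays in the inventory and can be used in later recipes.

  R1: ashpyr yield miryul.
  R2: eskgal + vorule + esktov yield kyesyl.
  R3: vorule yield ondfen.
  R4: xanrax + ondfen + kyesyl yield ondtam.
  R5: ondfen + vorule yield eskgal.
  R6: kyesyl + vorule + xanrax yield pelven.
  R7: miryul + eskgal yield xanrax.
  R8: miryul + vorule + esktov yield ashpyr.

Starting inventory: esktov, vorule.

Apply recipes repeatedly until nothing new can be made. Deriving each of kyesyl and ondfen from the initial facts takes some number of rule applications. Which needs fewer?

ondfen: Using R3, vorule makes ondfen. [1 rule application]
kyesyl: Using R3, vorule makes ondfen. Using R5, ondfen and vorule make eskgal. Using R2, eskgal, vorule, and esktov make kyesyl. [3 rule applications]
ondfen needs fewer.

ondfen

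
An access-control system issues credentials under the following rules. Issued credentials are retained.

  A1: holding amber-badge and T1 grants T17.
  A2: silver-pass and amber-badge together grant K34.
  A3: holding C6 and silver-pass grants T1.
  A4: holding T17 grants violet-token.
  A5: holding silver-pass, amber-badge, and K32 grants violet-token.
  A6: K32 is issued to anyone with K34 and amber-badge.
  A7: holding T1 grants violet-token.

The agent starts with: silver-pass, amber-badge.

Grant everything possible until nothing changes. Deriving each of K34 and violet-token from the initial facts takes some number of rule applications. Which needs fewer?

K34: Holding silver-pass and amber-badge grants K34 (A2). [1 rule application]
violet-token: Holding silver-pass and amber-badge grants K34 (A2). Holding K34 and amber-badge grants K32 (A6). Holding silver-pass, amber-badge, and K32 grants violet-token (A5). [3 rule applications]
K34 needs fewer.

K34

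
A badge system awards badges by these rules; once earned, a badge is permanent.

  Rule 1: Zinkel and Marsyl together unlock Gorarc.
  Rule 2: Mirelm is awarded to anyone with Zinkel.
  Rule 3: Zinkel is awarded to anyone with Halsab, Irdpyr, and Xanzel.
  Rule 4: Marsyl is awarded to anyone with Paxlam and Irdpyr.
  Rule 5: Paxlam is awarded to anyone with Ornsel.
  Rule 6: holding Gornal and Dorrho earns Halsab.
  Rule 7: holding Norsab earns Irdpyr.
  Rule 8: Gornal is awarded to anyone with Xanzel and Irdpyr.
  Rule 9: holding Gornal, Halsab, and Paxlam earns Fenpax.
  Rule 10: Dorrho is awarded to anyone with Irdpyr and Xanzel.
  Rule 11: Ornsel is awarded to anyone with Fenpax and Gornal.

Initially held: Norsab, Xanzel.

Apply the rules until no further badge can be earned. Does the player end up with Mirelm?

Yes

With Norsab, Irdpyr is earned (Rule 7).
With Irdpyr and Xanzel, Dorrho is earned (Rule 10).
With Xanzel and Irdpyr, Gornal is earned (Rule 8).
With Gornal and Dorrho, Halsab is earned (Rule 6).
With Halsab, Irdpyr, and Xanzel, Zinkel is earned (Rule 3).
With Zinkel, Mirelm is earned (Rule 2).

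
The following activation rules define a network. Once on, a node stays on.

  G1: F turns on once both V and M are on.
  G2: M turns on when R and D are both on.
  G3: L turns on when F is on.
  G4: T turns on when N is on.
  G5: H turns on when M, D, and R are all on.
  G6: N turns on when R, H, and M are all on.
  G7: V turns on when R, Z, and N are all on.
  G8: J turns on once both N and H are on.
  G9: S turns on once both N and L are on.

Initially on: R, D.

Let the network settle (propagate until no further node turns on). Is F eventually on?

No

F would need V and M (G1), but V never turns on.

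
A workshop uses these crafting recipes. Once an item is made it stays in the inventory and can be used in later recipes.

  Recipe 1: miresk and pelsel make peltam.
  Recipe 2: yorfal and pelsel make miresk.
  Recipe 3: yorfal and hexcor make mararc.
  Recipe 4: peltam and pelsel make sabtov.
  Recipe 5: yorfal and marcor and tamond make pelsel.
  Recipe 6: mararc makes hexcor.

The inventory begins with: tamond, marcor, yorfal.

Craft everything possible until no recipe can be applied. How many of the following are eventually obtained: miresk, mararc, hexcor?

Using Recipe 5, yorfal, marcor, and tamond make pelsel.
Using Recipe 2, yorfal and pelsel make miresk.
miresk: reached.
mararc would need yorfal and hexcor (Recipe 3), but hexcor is never obtained.
hexcor would need mararc (Recipe 6), but mararc is never obtained.
Reached: miresk — 1 of the 3.

1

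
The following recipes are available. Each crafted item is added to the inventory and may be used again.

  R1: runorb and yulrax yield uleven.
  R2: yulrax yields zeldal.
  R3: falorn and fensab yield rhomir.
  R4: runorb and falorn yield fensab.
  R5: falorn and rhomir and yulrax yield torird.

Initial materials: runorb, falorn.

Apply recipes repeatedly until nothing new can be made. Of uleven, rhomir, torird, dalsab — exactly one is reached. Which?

rhomir

Using R4, runorb and falorn make fensab.
falorn and fensab → rhomir (R3).
uleven would need runorb and yulrax (R1), but yulrax is never obtained. torird would need falorn, rhomir, and yulrax (R5), but yulrax is never obtained. No rule produces dalsab, and it is not given.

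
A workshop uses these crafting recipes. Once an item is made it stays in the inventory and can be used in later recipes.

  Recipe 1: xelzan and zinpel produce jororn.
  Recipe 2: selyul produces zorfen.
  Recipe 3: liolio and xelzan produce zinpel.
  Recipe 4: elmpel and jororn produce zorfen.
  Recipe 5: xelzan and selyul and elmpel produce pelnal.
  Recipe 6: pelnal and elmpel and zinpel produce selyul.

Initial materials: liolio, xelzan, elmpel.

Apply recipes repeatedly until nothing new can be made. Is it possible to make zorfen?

Using Recipe 3, liolio and xelzan make zinpel.
xelzan and zinpel → jororn (Recipe 1).
Using Recipe 4, elmpel and jororn make zorfen.

Yes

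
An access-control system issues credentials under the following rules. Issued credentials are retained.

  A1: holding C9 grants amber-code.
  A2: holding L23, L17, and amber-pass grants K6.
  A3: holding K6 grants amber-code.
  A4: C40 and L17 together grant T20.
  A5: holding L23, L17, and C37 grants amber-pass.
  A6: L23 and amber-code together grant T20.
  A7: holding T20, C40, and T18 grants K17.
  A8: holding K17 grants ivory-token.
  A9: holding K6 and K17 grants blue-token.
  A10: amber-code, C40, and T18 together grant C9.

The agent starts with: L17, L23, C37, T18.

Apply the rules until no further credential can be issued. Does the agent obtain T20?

Holding L23, L17, and C37 grants amber-pass (A5).
Holding L23, L17, and amber-pass grants K6 (A2).
Holding K6 grants amber-code (A3).
Holding L23 and amber-code grants T20 (A6).

Yes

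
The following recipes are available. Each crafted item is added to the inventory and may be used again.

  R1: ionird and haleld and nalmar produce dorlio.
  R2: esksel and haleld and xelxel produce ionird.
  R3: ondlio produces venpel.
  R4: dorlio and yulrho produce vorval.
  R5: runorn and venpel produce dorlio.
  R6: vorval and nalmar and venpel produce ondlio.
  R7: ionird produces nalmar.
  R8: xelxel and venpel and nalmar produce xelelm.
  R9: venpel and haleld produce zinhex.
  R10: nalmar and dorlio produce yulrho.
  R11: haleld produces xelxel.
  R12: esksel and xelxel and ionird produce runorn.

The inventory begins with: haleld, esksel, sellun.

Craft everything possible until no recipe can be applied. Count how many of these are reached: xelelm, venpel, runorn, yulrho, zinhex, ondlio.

2

Using R11, haleld makes xelxel.
esksel and haleld and xelxel → ionird (R2).
esksel and xelxel and ionird → runorn (R12).
Using R7, ionird makes nalmar.
Using R1, ionird, haleld, and nalmar make dorlio.
nalmar and dorlio → yulrho (R10).
xelelm would need xelxel, venpel, and nalmar (R8), but venpel is never obtained.
venpel would need ondlio (R3), but ondlio is never obtained.
runorn: reached.
yulrho: reached.
zinhex would need venpel and haleld (R9), but venpel is never obtained.
ondlio would need vorval, nalmar, and venpel (R6), but venpel is never obtained.
Reached: runorn and yulrho — 2 of the 6.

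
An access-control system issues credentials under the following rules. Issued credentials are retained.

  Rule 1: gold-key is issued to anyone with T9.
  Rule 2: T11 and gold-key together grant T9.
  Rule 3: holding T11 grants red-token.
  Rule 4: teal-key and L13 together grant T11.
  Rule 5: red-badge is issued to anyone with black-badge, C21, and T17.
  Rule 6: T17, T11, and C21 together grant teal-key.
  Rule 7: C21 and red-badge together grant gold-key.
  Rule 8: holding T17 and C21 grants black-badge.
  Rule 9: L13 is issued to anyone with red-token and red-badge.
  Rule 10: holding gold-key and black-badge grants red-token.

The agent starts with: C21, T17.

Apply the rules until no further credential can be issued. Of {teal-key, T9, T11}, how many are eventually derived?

teal-key would need T17, T11, and C21 (Rule 6), but T11 is never granted.
T9 would need T11 and gold-key (Rule 2), but T11 is never granted.
T11 would need teal-key and L13 (Rule 4), but teal-key is never granted.
None of the 3 are reached.

0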